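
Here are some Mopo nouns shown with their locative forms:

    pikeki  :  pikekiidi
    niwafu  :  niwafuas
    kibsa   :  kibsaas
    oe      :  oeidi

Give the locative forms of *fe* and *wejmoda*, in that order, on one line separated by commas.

Looking at the last vowel of each stem: -idi when the last vowel of the stem is a front vowel (*pikeki*, *oe*); -as when the last vowel of the stem is a back vowel (*niwafu*, *kibsa*).
Since the last vowel of *fe* is /e/ (a front vowel), it takes -idi, giving *feidi*.
The last vowel of *wejmoda* is /a/, which is a back vowel, so the suffix is -as, giving *wejmodaas*.

feidi, wejmodaas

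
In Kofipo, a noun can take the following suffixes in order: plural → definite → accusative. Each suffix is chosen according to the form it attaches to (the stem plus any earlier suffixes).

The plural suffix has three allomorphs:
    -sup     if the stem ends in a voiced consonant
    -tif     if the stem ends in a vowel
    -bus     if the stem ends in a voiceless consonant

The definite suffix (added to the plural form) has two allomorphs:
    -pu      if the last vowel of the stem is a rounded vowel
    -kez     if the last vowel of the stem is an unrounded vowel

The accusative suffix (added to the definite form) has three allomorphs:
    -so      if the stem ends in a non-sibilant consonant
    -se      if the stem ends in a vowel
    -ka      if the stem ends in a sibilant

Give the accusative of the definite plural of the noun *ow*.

Since the final sound of *ow* is /w/ (a voiced consonant), it takes -sup, giving *owsup*.
The last vowel of the plural form *owsup* is /u/, which is a rounded vowel, so the definite suffix is -pu, giving *owsuppu*.
The definite form *owsuppu*: final sound = /u/, a vowel → -se → *owsuppuse*.

owsuppuse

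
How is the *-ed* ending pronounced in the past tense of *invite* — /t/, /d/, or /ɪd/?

/ɪd/

The stem *invite* ends in /t/ or /d/.
The -ed suffix is realized as /ɪd/ after /t, d/; as /t/ after other voiceless consonants; and as /d/ after other voiced sounds.
So -ed on *invite* is pronounced /ɪd/.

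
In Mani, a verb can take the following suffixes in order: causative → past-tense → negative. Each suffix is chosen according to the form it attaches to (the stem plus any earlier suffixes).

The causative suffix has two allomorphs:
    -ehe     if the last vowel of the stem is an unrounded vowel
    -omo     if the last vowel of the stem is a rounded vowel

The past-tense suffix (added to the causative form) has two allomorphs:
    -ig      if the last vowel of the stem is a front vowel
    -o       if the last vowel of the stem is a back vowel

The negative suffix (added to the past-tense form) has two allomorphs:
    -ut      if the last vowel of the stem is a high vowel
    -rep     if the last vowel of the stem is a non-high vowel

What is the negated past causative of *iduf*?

Since the last vowel of *iduf* is /u/ (a rounded vowel), it takes -omo, giving *idufomo*.
The last vowel of the causative form *idufomo* is /o/, which is a back vowel, so the past-tense suffix is -o, giving *idufomoo*.
The past-tense form *idufomoo* — last vowel /o/ (a non-high vowel) → -rep → *idufomoorep*.

idufomoorep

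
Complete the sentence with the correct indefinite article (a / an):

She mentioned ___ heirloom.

an

The indefinite article is chosen by the initial *sound* of the following word, not its spelling.
*heirloom* begins with the sound /ɛ/ (silent h) — a vowel sound.
So the article is *an*: She mentioned an heirloom.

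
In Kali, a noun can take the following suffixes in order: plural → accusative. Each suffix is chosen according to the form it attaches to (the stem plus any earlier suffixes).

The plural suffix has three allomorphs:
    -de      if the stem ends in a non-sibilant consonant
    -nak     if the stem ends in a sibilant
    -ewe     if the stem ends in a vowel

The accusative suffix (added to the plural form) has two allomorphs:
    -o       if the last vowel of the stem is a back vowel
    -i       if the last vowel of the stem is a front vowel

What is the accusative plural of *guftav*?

guftavdei

The final sound of *guftav* is /v/, which is a non-sibilant consonant, so the plural suffix is -de, giving *guftavde*.
The plural form *guftavde* — last vowel /e/ (a front vowel) → -i → *guftavdei*.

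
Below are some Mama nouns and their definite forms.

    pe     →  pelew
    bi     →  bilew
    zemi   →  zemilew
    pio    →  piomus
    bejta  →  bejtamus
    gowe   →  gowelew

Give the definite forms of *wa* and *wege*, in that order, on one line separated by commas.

wamus, wegelew

The pattern is front/back vowel harmony: -lew when the last vowel of the stem is a front vowel (*pe*, *bi*, *zemi*, *gowe*); -mus when the last vowel of the stem is a back vowel (*pio*, *bejta*).
Since the last vowel of *wa* is /a/ (a back vowel), it takes -mus, giving *wamus*.
*wege* — last vowel /e/ (a front vowel) → -lew → *wegelew*.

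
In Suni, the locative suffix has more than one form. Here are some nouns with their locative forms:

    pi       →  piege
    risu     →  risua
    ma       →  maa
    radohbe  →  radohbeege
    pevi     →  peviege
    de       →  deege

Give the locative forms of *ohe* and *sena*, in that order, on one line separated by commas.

oheege, senaa

Looking at the last vowel of each stem: -ege when the last vowel of the stem is a front vowel (*pi*, *radohbe*, *pevi*, *de*); -a when the last vowel of the stem is a back vowel (*risu*, *ma*).
*ohe*: last vowel = /e/, a front vowel → -ege → *oheege*.
*sena*: last vowel = /a/, a back vowel → -a → *senaa*.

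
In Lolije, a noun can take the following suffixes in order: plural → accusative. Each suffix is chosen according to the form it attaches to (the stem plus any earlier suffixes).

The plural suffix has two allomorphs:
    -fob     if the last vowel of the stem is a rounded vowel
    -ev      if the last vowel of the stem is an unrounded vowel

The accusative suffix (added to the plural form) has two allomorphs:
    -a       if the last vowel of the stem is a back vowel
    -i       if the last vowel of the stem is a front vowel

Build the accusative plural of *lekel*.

*lekel*: last vowel = /e/, an unrounded vowel → -ev → *lekelev*.
The plural form *lekelev* — last vowel /e/ (a front vowel) → -i → *lekelevi*.

lekelevi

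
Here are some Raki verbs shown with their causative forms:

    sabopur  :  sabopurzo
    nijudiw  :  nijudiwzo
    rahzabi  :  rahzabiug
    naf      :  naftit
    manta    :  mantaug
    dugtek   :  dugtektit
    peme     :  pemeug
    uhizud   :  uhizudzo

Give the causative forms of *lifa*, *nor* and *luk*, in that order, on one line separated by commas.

lifaug, norzo, luktit

The pattern is voicing of the final sound: -tit when the stem ends in a voiceless consonant (*naf*, *dugtek*); -zo when the stem ends in a voiced consonant (*sabopur*, *nijudiw*, *uhizud*); -ug when the stem ends in a vowel (*rahzabi*, *manta*, *peme*).
*lifa*: final sound = /a/, a vowel → -ug → *lifaug*.
The final sound of *nor* is /r/, which is a voiced consonant, so the suffix is -zo, giving *norzo*.
*luk*: final sound = /k/, a voiceless consonant → -tit → *luktit*.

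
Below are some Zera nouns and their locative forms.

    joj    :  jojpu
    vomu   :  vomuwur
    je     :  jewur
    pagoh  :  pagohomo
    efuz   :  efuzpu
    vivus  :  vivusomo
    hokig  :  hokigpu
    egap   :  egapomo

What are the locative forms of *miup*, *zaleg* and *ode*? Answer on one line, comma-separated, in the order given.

miupomo, zalegpu, odewur

The alternation tracks the final sound of the stem — -omo when the stem ends in a voiceless consonant (*pagoh*, *vivus*, *egap*); -pu when the stem ends in a voiced consonant (*joj*, *efuz*, *hokig*); -wur when the stem ends in a vowel (*vomu*, *je*).
*miup* — final sound /p/ (a voiceless consonant) → -omo → *miupomo*.
*zaleg*: final sound = /g/, a voiced consonant → -pu → *zalegpu*.
*ode*: final sound = /e/, a vowel → -wur → *odewur*.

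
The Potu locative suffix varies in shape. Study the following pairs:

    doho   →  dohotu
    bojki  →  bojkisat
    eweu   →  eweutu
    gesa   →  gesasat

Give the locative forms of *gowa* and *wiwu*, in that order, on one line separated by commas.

gowasat, wiwutu

The alternation tracks the last vowel of the stem — -tu when the last vowel of the stem is a rounded vowel (*doho*, *eweu*); -sat when the last vowel of the stem is an unrounded vowel (*bojki*, *gesa*).
*gowa*: last vowel = /a/, an unrounded vowel → -sat → *gowasat*.
*wiwu* — last vowel /u/ (a rounded vowel) → -tu → *wiwutu*.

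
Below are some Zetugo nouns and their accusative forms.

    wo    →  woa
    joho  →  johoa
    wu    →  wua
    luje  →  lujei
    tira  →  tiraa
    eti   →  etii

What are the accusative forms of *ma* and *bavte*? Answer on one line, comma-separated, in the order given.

maa, bavtei

The alternation tracks the last vowel of the stem — -i when the last vowel of the stem is a front vowel (*luje*, *eti*); -a when the last vowel of the stem is a back vowel (*wo*, *joho*, *wu*, *tira*).
*ma*: last vowel = /a/, a back vowel → -a → *maa*.
Since the last vowel of *bavte* is /e/ (a front vowel), it takes -i, giving *bavtei*.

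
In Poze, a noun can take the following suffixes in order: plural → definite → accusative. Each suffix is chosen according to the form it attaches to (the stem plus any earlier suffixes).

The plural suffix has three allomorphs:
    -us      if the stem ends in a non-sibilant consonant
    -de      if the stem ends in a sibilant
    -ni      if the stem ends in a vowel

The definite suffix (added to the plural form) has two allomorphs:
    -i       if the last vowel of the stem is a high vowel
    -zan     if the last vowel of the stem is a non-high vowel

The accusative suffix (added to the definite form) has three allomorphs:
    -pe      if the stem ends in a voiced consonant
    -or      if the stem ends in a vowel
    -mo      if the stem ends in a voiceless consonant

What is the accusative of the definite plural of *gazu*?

gazuniior

*gazu* — final sound /u/ (a vowel) → -ni → *gazuni*.
The plural form *gazuni*: last vowel = /i/, a high vowel → -i → *gazunii*.
The definite form *gazunii*: final sound = /i/, a vowel → -or → *gazuniior*.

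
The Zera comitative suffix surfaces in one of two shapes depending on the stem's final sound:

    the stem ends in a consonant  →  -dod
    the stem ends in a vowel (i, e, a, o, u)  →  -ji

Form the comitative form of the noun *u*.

uji

*u* — final sound /u/ (a vowel) → -ji → *uji*.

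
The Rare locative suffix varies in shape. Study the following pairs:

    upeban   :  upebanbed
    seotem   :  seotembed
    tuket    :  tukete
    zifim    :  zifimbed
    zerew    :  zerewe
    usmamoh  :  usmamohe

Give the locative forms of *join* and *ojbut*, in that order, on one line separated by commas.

The alternation tracks the final consonant of the stem — -bed when the stem ends in a nasal (*upeban*, *seotem*, *zifim*); -e when the stem ends in a non-nasal consonant (*tuket*, *zerew*, *usmamoh*).
Since the final consonant of *join* is /n/ (a nasal), it takes -bed, giving *joinbed*.
*ojbut*: final consonant = /t/, non-nasal → -e → *ojbute*.

joinbed, ojbute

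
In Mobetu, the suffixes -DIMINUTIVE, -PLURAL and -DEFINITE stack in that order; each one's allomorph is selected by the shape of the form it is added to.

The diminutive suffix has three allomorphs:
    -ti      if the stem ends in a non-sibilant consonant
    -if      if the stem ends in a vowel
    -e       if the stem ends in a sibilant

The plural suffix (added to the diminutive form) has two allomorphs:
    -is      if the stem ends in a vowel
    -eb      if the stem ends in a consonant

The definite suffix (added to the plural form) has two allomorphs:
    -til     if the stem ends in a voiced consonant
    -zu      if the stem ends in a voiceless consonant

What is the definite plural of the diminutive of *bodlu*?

*bodlu* — final sound /u/ (a vowel) → -if → *bodluif*.
The final sound of the diminutive form *bodluif* is /f/, which is a consonant, so the plural suffix is -eb, giving *bodluifeb*.
The final consonant of the plural form *bodluifeb* is /b/, which is voiced, so the definite suffix is -til, giving *bodluifebtil*.

bodluifebtil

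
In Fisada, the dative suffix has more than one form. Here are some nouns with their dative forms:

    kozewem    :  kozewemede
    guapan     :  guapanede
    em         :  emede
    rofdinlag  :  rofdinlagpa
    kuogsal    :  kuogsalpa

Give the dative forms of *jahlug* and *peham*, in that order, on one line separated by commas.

jahlugpa, pehamede

The pattern is nasality of the final consonant: -ede when the stem ends in a nasal (*kozewem*, *guapan*, *em*); -pa when the stem ends in a non-nasal consonant (*rofdinlag*, *kuogsal*).
The final consonant of *jahlug* is /g/, which is non-nasal, so the suffix is -pa, giving *jahlugpa*.
Since the final consonant of *peham* is /m/ (a nasal), it takes -ede, giving *pehamede*.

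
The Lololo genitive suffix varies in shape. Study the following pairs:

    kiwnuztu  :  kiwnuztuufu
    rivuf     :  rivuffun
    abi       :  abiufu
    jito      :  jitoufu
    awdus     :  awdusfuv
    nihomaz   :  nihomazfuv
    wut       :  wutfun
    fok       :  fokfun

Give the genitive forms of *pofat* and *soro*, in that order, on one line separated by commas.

pofatfun, soroufu

The pattern is sibilance of the final sound: -fuv when the stem ends in a sibilant (*awdus*, *nihomaz*); -fun when the stem ends in a non-sibilant consonant (*rivuf*, *wut*, *fok*); -ufu when the stem ends in a vowel (*kiwnuztu*, *abi*, *jito*).
*pofat* — final sound /t/ (a non-sibilant consonant) → -fun → *pofatfun*.
The final sound of *soro* is /o/, which is a vowel, so the suffix is -ufu, giving *soroufu*.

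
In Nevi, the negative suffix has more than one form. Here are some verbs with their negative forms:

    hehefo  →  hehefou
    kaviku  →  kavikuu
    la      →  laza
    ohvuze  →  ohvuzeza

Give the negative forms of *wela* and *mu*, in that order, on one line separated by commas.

The pattern is rounding harmony: -u when the last vowel of the stem is a rounded vowel (*hehefo*, *kaviku*); -za when the last vowel of the stem is an unrounded vowel (*la*, *ohvuze*).
*wela* — last vowel /a/ (an unrounded vowel) → -za → *welaza*.
*mu* — last vowel /u/ (a rounded vowel) → -u → *muu*.

welaza, muu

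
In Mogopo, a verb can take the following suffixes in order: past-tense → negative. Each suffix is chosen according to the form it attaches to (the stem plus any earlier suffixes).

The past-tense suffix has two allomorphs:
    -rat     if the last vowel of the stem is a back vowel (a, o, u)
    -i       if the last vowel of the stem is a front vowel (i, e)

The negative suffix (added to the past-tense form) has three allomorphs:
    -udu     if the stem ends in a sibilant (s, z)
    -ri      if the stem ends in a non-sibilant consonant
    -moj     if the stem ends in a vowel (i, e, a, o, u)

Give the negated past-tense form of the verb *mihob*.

*mihob*: last vowel = /o/, a back vowel → -rat → *mihobrat*.
The past-tense form *mihobrat* — final sound /t/ (a non-sibilant consonant) → -ri → *mihobratri*.

mihobratri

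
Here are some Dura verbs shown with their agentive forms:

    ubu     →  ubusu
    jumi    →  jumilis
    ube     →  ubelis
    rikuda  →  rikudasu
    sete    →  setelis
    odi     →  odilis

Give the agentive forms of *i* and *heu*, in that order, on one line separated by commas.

ilis, heusu

The suffix is conditioned by the last vowel: -lis when the last vowel of the stem is a front vowel (*jumi*, *ube*, *sete*, *odi*); -su when the last vowel of the stem is a back vowel (*ubu*, *rikuda*).
*i*: last vowel = /i/, a front vowel → -lis → *ilis*.
*heu*: last vowel = /u/, a back vowel → -su → *heusu*.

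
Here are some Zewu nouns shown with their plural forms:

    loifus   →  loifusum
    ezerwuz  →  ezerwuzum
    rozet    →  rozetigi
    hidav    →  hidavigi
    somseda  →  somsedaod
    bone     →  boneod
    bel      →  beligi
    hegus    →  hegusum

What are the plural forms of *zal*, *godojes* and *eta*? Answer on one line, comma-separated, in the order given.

Looking at the final sound of each stem: -um when the stem ends in a sibilant (*loifus*, *ezerwuz*, *hegus*); -igi when the stem ends in a non-sibilant consonant (*rozet*, *hidav*, *bel*); -od when the stem ends in a vowel (*somseda*, *bone*).
*zal*: final sound = /l/, a non-sibilant consonant → -igi → *zaligi*.
Since the final sound of *godojes* is /s/ (a sibilant), it takes -um, giving *godojesum*.
*eta*: final sound = /a/, a vowel → -od → *etaod*.

zaligi, godojesum, etaod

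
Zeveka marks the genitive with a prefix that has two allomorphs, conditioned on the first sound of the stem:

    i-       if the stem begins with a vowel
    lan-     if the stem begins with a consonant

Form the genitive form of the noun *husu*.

The first sound of *husu* is /h/, which is a consonant, so the prefix is lan-, giving *lanhusu*.

lanhusu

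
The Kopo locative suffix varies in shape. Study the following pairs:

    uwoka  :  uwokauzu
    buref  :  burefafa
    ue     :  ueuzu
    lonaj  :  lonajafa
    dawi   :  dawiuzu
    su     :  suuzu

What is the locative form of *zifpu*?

The alternation tracks the final sound of the stem — -afa when the stem ends in a consonant (*buref*, *lonaj*); -uzu when the stem ends in a vowel (*uwoka*, *ue*, *dawi*, *su*).
Since the final sound of *zifpu* is /u/ (a vowel), it takes -uzu, giving *zifpuuzu*.

zifpuuzu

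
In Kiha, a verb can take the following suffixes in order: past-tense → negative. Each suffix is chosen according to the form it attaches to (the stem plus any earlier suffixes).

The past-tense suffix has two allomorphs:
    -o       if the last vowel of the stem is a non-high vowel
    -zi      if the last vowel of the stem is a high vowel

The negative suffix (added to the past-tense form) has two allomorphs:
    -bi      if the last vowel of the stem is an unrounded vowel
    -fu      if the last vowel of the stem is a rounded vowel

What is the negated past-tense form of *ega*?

egaofu

*ega* — last vowel /a/ (a non-high vowel) → -o → *egao*.
Since the last vowel of the past-tense form *egao* is /o/ (a rounded vowel), it takes -fu, giving *egaofu*.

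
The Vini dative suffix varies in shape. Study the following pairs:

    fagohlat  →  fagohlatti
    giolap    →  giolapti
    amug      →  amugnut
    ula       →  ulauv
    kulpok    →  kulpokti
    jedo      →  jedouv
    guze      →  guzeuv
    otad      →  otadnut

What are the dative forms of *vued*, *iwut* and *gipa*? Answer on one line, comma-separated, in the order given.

Looking at the final sound of each stem: -ti when the stem ends in a voiceless consonant (*fagohlat*, *giolap*, *kulpok*); -nut when the stem ends in a voiced consonant (*amug*, *otad*); -uv when the stem ends in a vowel (*ula*, *jedo*, *guze*).
*vued* — final sound /d/ (a voiced consonant) → -nut → *vuednut*.
*iwut* — final sound /t/ (a voiceless consonant) → -ti → *iwutti*.
The final sound of *gipa* is /a/, which is a vowel, so the suffix is -uv, giving *gipauv*.

vuednut, iwutti, gipauv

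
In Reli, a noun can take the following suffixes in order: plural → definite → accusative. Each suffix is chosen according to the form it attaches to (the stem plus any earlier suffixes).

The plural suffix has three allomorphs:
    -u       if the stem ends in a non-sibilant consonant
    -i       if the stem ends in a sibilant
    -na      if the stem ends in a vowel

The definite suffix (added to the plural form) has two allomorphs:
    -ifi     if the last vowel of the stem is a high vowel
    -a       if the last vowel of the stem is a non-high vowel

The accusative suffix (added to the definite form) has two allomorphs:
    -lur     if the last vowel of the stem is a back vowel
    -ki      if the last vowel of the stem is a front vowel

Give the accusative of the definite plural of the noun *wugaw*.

*wugaw* — final sound /w/ (a non-sibilant consonant) → -u → *wugawu*.
Since the last vowel of the plural form *wugawu* is /u/ (a high vowel), it takes -ifi, giving *wugawuifi*.
The definite form *wugawuifi*: last vowel = /i/, a front vowel → -ki → *wugawuifiki*.

wugawuifiki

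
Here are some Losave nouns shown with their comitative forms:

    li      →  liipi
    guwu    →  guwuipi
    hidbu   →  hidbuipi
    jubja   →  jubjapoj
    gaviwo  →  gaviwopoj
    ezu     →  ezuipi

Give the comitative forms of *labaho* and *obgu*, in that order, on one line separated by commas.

The alternation tracks the last vowel of the stem — -ipi when the last vowel of the stem is a high vowel (*li*, *guwu*, *hidbu*, *ezu*); -poj when the last vowel of the stem is a non-high vowel (*jubja*, *gaviwo*).
*labaho* — last vowel /o/ (a non-high vowel) → -poj → *labahopoj*.
*obgu* — last vowel /u/ (a high vowel) → -ipi → *obguipi*.

labahopoj, obguipi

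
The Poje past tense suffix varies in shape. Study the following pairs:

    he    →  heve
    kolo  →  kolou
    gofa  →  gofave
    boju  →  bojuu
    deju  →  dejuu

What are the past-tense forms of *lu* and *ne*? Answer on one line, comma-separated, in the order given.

luu, neve

Looking at the last vowel of each stem: -u when the last vowel of the stem is a rounded vowel (*kolo*, *boju*, *deju*); -ve when the last vowel of the stem is an unrounded vowel (*he*, *gofa*).
The last vowel of *lu* is /u/, which is a rounded vowel, so the suffix is -u, giving *luu*.
The last vowel of *ne* is /e/, which is an unrounded vowel, so the suffix is -ve, giving *neve*.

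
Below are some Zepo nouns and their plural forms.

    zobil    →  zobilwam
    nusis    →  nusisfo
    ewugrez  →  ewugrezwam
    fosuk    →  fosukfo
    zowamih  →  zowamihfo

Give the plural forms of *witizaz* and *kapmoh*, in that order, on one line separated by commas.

Looking at the final consonant of each stem: -fo when the stem ends in a voiceless consonant (*nusis*, *fosuk*, *zowamih*); -wam when the stem ends in a voiced consonant (*zobil*, *ewugrez*).
Since the final consonant of *witizaz* is /z/ (voiced), it takes -wam, giving *witizazwam*.
*kapmoh*: final consonant = /h/, voiceless → -fo → *kapmohfo*.

witizazwam, kapmohfo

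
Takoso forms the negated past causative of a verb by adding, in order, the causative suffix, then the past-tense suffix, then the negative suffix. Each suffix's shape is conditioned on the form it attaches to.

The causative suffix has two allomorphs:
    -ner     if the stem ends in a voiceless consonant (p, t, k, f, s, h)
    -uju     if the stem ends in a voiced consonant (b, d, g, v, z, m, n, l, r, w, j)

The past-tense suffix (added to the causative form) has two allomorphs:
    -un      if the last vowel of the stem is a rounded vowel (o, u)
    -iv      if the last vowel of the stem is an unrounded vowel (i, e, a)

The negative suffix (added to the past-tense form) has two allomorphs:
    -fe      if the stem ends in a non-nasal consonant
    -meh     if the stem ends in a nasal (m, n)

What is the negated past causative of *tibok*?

tiboknerivfe

Since the final consonant of *tibok* is /k/ (voiceless), it takes -ner, giving *tibokner*.
The causative form *tibokner* — last vowel /e/ (an unrounded vowel) → -iv → *tibokneriv*.
The past-tense form *tibokneriv*: final consonant = /v/, non-nasal → -fe → *tiboknerivfe*.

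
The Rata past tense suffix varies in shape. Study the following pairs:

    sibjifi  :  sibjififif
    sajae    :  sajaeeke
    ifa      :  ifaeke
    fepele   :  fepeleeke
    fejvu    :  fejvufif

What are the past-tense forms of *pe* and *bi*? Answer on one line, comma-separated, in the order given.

The suffix is conditioned by the last vowel: -fif when the last vowel of the stem is a high vowel (*sibjifi*, *fejvu*); -eke when the last vowel of the stem is a non-high vowel (*sajae*, *ifa*, *fepele*).
*pe*: last vowel = /e/, a non-high vowel → -eke → *peeke*.
The last vowel of *bi* is /i/, which is a high vowel, so the suffix is -fif, giving *bifif*.

peeke, bifif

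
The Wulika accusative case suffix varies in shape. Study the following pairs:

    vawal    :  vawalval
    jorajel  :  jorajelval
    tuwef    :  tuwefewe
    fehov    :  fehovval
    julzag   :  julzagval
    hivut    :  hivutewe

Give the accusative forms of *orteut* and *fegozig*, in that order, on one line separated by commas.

orteutewe, fegozigval

The suffix is conditioned by the final consonant: -ewe when the stem ends in a voiceless consonant (*tuwef*, *hivut*); -val when the stem ends in a voiced consonant (*vawal*, *jorajel*, *fehov*, *julzag*).
Since the final consonant of *orteut* is /t/ (voiceless), it takes -ewe, giving *orteutewe*.
*fegozig* — final consonant /g/ (voiced) → -val → *fegozigval*.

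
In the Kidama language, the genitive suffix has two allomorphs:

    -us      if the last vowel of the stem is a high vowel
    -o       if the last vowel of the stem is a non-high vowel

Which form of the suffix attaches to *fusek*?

-o

Since the last vowel of *fusek* is /e/ (a non-high vowel), it takes -o.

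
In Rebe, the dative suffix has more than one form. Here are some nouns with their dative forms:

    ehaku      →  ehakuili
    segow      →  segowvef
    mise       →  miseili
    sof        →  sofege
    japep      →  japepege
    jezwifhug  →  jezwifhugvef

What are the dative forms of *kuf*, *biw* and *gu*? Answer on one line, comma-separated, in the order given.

The pattern is voicing of the final sound: -ege when the stem ends in a voiceless consonant (*sof*, *japep*); -vef when the stem ends in a voiced consonant (*segow*, *jezwifhug*); -ili when the stem ends in a vowel (*ehaku*, *mise*).
Since the final sound of *kuf* is /f/ (a voiceless consonant), it takes -ege, giving *kufege*.
*biw*: final sound = /w/, a voiced consonant → -vef → *biwvef*.
Since the final sound of *gu* is /u/ (a vowel), it takes -ili, giving *guili*.

kufege, biwvef, guili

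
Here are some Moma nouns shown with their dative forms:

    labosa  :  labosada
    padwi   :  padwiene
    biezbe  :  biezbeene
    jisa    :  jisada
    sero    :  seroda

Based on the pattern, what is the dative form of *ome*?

The alternation tracks the last vowel of the stem — -ene when the last vowel of the stem is a front vowel (*padwi*, *biezbe*); -da when the last vowel of the stem is a back vowel (*labosa*, *jisa*, *sero*).
*ome*: last vowel = /e/, a front vowel → -ene → *omeene*.

omeene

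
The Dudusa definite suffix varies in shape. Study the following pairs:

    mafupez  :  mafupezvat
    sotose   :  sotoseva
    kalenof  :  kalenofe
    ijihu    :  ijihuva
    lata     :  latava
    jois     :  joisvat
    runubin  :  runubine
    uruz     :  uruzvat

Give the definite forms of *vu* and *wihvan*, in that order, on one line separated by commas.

The alternation tracks the final sound of the stem — -vat when the stem ends in a sibilant (*mafupez*, *jois*, *uruz*); -e when the stem ends in a non-sibilant consonant (*kalenof*, *runubin*); -va when the stem ends in a vowel (*sotose*, *ijihu*, *lata*).
*vu* — final sound /u/ (a vowel) → -va → *vuva*.
Since the final sound of *wihvan* is /n/ (a non-sibilant consonant), it takes -e, giving *wihvane*.

vuva, wihvane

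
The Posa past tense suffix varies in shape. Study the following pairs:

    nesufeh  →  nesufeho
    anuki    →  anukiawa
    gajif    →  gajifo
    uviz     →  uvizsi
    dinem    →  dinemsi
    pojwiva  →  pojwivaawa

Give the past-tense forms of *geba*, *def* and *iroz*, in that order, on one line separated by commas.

The pattern is voicing of the final sound: -o when the stem ends in a voiceless consonant (*nesufeh*, *gajif*); -si when the stem ends in a voiced consonant (*uviz*, *dinem*); -awa when the stem ends in a vowel (*anuki*, *pojwiva*).
The final sound of *geba* is /a/, which is a vowel, so the suffix is -awa, giving *gebaawa*.
The final sound of *def* is /f/, which is a voiceless consonant, so the suffix is -o, giving *defo*.
*iroz* — final sound /z/ (a voiced consonant) → -si → *irozsi*.

gebaawa, defo, irozsi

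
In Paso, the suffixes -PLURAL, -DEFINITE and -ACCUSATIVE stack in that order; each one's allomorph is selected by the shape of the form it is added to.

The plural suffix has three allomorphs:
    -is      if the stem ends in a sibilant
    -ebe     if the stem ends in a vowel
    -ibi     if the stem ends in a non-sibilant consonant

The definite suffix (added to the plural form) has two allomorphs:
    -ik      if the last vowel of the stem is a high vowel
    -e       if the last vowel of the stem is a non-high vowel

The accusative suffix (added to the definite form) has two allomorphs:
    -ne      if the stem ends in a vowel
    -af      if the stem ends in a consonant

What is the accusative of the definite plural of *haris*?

harisisikaf

The final sound of *haris* is /s/, which is a sibilant, so the plural suffix is -is, giving *harisis*.
The last vowel of the plural form *harisis* is /i/, which is a high vowel, so the definite suffix is -ik, giving *harisisik*.
The definite form *harisisik* — final sound /k/ (a consonant) → -af → *harisisikaf*.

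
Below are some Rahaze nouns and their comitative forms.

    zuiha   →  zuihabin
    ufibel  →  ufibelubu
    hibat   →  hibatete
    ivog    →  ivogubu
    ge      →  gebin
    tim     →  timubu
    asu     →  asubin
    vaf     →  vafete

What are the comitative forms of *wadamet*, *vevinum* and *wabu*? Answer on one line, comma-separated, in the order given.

wadametete, vevinumubu, wabubin

The suffix is conditioned by the final sound: -ete when the stem ends in a voiceless consonant (*hibat*, *vaf*); -ubu when the stem ends in a voiced consonant (*ufibel*, *ivog*, *tim*); -bin when the stem ends in a vowel (*zuiha*, *ge*, *asu*).
*wadamet* — final sound /t/ (a voiceless consonant) → -ete → *wadametete*.
*vevinum*: final sound = /m/, a voiced consonant → -ubu → *vevinumubu*.
The final sound of *wabu* is /u/, which is a vowel, so the suffix is -bin, giving *wabubin*.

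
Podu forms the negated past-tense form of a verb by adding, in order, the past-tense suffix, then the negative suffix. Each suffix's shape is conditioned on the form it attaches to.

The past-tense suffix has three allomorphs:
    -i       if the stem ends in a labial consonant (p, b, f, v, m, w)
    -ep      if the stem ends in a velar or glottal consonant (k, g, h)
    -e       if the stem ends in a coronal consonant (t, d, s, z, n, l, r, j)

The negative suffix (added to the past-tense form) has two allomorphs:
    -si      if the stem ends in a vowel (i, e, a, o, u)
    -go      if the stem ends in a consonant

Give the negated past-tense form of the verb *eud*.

eudesi

The final consonant of *eud* is /d/, which is coronal, so the past-tense suffix is -e, giving *eude*.
Since the final sound of the past-tense form *eude* is /e/ (a vowel), it takes -si, giving *eudesi*.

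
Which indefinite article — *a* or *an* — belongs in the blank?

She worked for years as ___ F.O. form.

an

The indefinite article is chosen by the initial *sound* of the following word, not its spelling.
The initialism *F.O.* is read letter by letter; the first letter, F, is pronounced /ɛf/, which begins with a vowel sound.
So the article is *an*: She worked for years as an F.O. form.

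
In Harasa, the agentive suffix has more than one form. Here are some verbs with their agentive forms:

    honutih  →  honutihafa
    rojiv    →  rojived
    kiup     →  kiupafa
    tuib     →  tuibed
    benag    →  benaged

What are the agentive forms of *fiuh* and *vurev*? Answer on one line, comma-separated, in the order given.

fiuhafa, vureved

The suffix is conditioned by the final consonant: -afa when the stem ends in a voiceless consonant (*honutih*, *kiup*); -ed when the stem ends in a voiced consonant (*rojiv*, *tuib*, *benag*).
The final consonant of *fiuh* is /h/, which is voiceless, so the suffix is -afa, giving *fiuhafa*.
Since the final consonant of *vurev* is /v/ (voiced), it takes -ed, giving *vureved*.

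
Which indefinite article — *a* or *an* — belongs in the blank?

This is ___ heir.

The indefinite article is chosen by the initial *sound* of the following word, not its spelling.
*heir* begins with the sound /ɛ/ (silent h) — a vowel sound.
So the article is *an*: This is an heir.

an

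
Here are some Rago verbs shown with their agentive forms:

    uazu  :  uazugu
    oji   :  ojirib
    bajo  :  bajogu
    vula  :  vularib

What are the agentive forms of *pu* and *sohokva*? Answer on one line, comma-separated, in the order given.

Looking at the last vowel of each stem: -gu when the last vowel of the stem is a rounded vowel (*uazu*, *bajo*); -rib when the last vowel of the stem is an unrounded vowel (*oji*, *vula*).
Since the last vowel of *pu* is /u/ (a rounded vowel), it takes -gu, giving *pugu*.
Since the last vowel of *sohokva* is /a/ (an unrounded vowel), it takes -rib, giving *sohokvarib*.

pugu, sohokvarib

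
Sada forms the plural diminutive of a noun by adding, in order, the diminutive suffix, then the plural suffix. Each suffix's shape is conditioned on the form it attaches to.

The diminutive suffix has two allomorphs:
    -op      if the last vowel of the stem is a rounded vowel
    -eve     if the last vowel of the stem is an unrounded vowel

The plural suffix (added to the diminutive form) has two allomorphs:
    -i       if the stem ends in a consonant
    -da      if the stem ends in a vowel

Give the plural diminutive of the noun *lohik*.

*lohik*: last vowel = /i/, an unrounded vowel → -eve → *lohikeve*.
The final sound of the diminutive form *lohikeve* is /e/, which is a vowel, so the plural suffix is -da, giving *lohikeveda*.

lohikeveda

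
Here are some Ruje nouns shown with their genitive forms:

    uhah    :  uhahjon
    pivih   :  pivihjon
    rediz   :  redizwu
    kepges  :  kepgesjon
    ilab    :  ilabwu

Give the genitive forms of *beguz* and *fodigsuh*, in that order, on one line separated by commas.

The suffix is conditioned by the final consonant: -jon when the stem ends in a voiceless consonant (*uhah*, *pivih*, *kepges*); -wu when the stem ends in a voiced consonant (*rediz*, *ilab*).
*beguz*: final consonant = /z/, voiced → -wu → *beguzwu*.
Since the final consonant of *fodigsuh* is /h/ (voiceless), it takes -jon, giving *fodigsuhjon*.

beguzwu, fodigsuhjon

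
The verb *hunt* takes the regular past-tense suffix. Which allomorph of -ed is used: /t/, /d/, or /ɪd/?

/ɪd/

The stem *hunt* ends in /t/ or /d/.
The -ed suffix is realized as /ɪd/ after /t, d/; as /t/ after other voiceless consonants; and as /d/ after other voiced sounds.
So -ed on *hunt* is pronounced /ɪd/.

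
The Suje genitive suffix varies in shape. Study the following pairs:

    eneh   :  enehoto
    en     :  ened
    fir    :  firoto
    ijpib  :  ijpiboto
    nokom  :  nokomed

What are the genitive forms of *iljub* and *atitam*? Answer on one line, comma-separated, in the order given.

The suffix is conditioned by the final consonant: -ed when the stem ends in a nasal (*en*, *nokom*); -oto when the stem ends in a non-nasal consonant (*eneh*, *fir*, *ijpib*).
The final consonant of *iljub* is /b/, which is non-nasal, so the suffix is -oto, giving *iljuboto*.
The final consonant of *atitam* is /m/, which is a nasal, so the suffix is -ed, giving *atitamed*.

iljuboto, atitamed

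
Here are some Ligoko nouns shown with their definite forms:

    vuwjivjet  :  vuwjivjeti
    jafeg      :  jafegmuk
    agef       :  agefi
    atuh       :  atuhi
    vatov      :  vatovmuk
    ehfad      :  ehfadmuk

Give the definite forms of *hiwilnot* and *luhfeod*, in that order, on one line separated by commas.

hiwilnoti, luhfeodmuk

The alternation tracks the final consonant of the stem — -i when the stem ends in a voiceless consonant (*vuwjivjet*, *agef*, *atuh*); -muk when the stem ends in a voiced consonant (*jafeg*, *vatov*, *ehfad*).
The final consonant of *hiwilnot* is /t/, which is voiceless, so the suffix is -i, giving *hiwilnoti*.
*luhfeod*: final consonant = /d/, voiced → -muk → *luhfeodmuk*.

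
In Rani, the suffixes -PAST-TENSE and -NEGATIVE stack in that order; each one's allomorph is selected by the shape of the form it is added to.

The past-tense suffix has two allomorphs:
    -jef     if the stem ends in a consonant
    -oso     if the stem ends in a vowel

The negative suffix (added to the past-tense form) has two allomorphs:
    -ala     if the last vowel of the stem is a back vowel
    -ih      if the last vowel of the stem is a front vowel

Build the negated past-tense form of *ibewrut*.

ibewrutjefih

*ibewrut*: final sound = /t/, a consonant → -jef → *ibewrutjef*.
The past-tense form *ibewrutjef* — last vowel /e/ (a front vowel) → -ih → *ibewrutjefih*.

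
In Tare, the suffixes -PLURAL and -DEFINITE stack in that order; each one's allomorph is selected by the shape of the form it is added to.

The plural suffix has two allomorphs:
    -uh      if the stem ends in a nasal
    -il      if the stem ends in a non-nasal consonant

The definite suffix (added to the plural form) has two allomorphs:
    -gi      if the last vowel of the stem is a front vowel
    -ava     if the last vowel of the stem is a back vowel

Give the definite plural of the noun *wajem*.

wajemuhava

*wajem* — final consonant /m/ (a nasal) → -uh → *wajemuh*.
The plural form *wajemuh* — last vowel /u/ (a back vowel) → -ava → *wajemuhava*.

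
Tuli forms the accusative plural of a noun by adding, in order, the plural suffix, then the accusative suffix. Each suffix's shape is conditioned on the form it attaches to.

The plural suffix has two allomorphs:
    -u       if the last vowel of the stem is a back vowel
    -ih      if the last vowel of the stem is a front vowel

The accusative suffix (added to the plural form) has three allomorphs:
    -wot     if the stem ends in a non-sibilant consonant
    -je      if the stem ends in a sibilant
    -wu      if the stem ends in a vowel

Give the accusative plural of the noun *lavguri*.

*lavguri*: last vowel = /i/, a front vowel → -ih → *lavguriih*.
The plural form *lavguriih* — final sound /h/ (a non-sibilant consonant) → -wot → *lavguriihwot*.

lavguriihwot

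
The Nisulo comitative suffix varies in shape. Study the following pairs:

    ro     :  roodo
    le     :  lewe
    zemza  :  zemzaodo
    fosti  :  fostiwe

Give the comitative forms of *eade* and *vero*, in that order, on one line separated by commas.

eadewe, veroodo

The suffix is conditioned by the last vowel: -we when the last vowel of the stem is a front vowel (*le*, *fosti*); -odo when the last vowel of the stem is a back vowel (*ro*, *zemza*).
Since the last vowel of *eade* is /e/ (a front vowel), it takes -we, giving *eadewe*.
The last vowel of *vero* is /o/, which is a back vowel, so the suffix is -odo, giving *veroodo*.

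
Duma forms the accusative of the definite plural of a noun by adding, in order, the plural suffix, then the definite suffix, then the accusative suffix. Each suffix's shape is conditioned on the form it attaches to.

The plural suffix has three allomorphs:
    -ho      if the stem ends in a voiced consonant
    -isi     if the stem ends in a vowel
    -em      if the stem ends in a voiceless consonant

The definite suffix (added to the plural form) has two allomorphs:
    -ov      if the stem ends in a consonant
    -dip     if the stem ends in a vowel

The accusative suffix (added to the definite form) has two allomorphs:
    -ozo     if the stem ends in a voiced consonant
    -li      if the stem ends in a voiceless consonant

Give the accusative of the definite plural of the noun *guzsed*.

guzsedhodipli

*guzsed* — final sound /d/ (a voiced consonant) → -ho → *guzsedho*.
Since the final sound of the plural form *guzsedho* is /o/ (a vowel), it takes -dip, giving *guzsedhodip*.
The final consonant of the definite form *guzsedhodip* is /p/, which is voiceless, so the accusative suffix is -li, giving *guzsedhodipli*.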